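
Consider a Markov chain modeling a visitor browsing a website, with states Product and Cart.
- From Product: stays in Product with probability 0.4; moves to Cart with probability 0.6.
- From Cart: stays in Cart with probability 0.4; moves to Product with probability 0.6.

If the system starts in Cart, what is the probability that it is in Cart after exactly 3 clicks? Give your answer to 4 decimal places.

Propagate the distribution vector 3 clicks from Cart.
After 0 clicks: (0.0000, 1.0000)
After 1 click: (0.6000, 0.4000)
After 2 clicks: (0.4800, 0.5200)
After 3 clicks: (0.5040, 0.4960)
P(in Cart after 3 clicks) = 0.4960

0.4960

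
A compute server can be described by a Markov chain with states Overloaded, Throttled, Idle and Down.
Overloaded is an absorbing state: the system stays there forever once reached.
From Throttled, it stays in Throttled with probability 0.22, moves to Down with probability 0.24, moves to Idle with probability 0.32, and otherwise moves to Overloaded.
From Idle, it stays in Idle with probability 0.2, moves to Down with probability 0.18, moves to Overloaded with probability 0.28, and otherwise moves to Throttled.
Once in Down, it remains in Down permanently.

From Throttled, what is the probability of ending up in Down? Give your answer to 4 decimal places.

Let h(s) be the probability of absorption at Down starting from transient state s. Then h(Down) = 1 and h(Overloaded) = 0. By first-step analysis:
h(Throttled) = 0.22·0 + 0.22·h(Throttled) + 0.32·h(Idle) + 0.24·1
h(Idle) = 0.28·0 + 0.34·h(Throttled) + 0.2·h(Idle) + 0.18·1
Solving: h(Throttled) = 0.4845, h(Idle) = 0.4309.
Starting from Throttled, the probability is 0.4845.

0.4845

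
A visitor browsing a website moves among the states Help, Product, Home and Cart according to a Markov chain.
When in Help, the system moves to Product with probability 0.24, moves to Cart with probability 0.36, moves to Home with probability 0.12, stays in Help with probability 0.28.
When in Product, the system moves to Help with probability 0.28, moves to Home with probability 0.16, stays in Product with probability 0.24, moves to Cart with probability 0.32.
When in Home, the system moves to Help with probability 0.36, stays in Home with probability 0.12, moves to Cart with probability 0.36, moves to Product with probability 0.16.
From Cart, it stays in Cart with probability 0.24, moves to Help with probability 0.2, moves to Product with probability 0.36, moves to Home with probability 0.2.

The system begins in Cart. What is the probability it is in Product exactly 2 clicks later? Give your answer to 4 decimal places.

0.2528

Propagate the distribution vector 2 clicks from Cart.
After 0 clicks: (0.0000, 0.0000, 0.0000, 1.0000)
After 1 click: (0.2000, 0.3600, 0.2000, 0.2400)
After 2 clicks: (0.2768, 0.2528, 0.1536, 0.3168)
P(in Product after 2 clicks) = 0.2528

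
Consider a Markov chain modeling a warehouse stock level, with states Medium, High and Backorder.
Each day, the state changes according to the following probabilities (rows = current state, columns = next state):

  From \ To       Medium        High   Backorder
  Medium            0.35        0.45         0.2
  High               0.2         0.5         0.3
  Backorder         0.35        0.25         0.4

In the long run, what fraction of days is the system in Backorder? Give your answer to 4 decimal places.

0.3013

Let the stationary distribution be π with π = πP and π_1 + π_2 + π_3 = 1.
π_1 = 0.35·π_1 + 0.2·π_2 + 0.35·π_3
π_2 = 0.45·π_1 + 0.5·π_2 + 0.25·π_3
Solving with the normalization constraint gives π = (0.2885, 0.4103, 0.3013).
So the stationary probability of Backorder is 0.3013.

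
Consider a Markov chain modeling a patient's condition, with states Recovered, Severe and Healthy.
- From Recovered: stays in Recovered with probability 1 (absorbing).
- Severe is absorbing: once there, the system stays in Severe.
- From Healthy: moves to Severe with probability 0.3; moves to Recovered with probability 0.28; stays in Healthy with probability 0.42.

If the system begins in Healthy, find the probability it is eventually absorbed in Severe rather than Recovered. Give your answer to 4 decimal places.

Let h(s) be the probability of absorption at Severe starting from transient state s. Then h(Severe) = 1 and h(Recovered) = 0. By first-step analysis:
h(Healthy) = 0.28·0 + 0.3·1 + 0.42·h(Healthy)
Solving: h(Healthy) = 0.5172.
Starting from Healthy, the probability is 0.5172.

0.5172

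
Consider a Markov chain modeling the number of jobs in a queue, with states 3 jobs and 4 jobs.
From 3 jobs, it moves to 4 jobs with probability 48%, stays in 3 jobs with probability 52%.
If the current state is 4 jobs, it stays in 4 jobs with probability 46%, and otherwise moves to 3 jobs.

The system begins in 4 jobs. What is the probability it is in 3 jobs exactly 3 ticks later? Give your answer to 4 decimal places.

Propagate the distribution vector 3 ticks from 4 jobs.
After 0 ticks: (0.0000, 1.0000)
After 1 tick: (0.5400, 0.4600)
After 2 ticks: (0.5292, 0.4708)
After 3 ticks: (0.5294, 0.4706)
P(in 3 jobs after 3 ticks) = 0.5294

0.5294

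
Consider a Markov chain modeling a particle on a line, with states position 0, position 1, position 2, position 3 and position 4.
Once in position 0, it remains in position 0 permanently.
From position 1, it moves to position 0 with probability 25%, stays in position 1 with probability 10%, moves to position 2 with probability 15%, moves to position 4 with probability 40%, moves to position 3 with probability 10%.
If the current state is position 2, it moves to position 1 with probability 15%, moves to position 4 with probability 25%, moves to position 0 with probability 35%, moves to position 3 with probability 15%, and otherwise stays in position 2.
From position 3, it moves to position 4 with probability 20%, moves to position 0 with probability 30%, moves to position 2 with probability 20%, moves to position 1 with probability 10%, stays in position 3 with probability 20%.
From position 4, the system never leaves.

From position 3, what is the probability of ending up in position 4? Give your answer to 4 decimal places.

0.4318

Let h(s) be the probability of absorption at position 4 starting from transient state s. Then h(position 4) = 1 and h(position 0) = 0. By first-step analysis:
h(position 1) = 0.25·0 + 0.1·h(position 1) + 0.15·h(position 2) + 0.1·h(position 3) + 0.4·1
h(position 2) = 0.35·0 + 0.15·h(position 1) + 0.1·h(position 2) + 0.15·h(position 3) + 0.25·1
h(position 3) = 0.3·0 + 0.1·h(position 1) + 0.2·h(position 2) + 0.2·h(position 3) + 0.2·1
Solving: h(position 1) = 0.5665, h(position 2) = 0.4442, h(position 3) = 0.4318.
Starting from position 3, the probability is 0.4318.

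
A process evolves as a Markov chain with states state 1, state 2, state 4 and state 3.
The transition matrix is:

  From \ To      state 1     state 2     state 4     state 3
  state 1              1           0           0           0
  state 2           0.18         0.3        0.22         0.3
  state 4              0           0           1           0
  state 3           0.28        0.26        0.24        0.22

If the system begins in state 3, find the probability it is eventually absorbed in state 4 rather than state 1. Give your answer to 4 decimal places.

0.4812

Let h(s) be the probability of absorption at state 4 starting from transient state s. Then h(state 4) = 1 and h(state 1) = 0. By first-step analysis:
h(state 2) = 0.18·0 + 0.3·h(state 2) + 0.22·1 + 0.3·h(state 3)
h(state 3) = 0.28·0 + 0.26·h(state 2) + 0.24·1 + 0.22·h(state 3)
Solving: h(state 2) = 0.5205, h(state 3) = 0.4812.
Starting from state 3, the probability is 0.4812.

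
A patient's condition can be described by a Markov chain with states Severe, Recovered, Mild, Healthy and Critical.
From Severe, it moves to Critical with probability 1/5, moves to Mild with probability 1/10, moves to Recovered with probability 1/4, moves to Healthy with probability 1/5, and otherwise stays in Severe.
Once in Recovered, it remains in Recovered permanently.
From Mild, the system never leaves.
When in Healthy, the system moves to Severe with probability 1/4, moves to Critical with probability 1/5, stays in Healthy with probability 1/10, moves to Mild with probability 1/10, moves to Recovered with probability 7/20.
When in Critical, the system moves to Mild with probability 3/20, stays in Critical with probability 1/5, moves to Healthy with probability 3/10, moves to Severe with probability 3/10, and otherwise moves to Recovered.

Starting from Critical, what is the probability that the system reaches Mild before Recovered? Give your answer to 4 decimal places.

0.4191

Let h(s) be the probability of absorption at Mild starting from transient state s. Then h(Mild) = 1 and h(Recovered) = 0. By first-step analysis:
h(Severe) = 0.25·h(Severe) + 0.25·0 + 0.1·1 + 0.2·h(Healthy) + 0.2·h(Critical)
h(Healthy) = 0.25·h(Severe) + 0.35·0 + 0.1·1 + 0.1·h(Healthy) + 0.2·h(Critical)
h(Critical) = 0.3·h(Severe) + 0.05·0 + 0.15·1 + 0.3·h(Healthy) + 0.2·h(Critical)
Solving: h(Severe) = 0.3235, h(Healthy) = 0.2941, h(Critical) = 0.4191.
Starting from Critical, the probability is 0.4191.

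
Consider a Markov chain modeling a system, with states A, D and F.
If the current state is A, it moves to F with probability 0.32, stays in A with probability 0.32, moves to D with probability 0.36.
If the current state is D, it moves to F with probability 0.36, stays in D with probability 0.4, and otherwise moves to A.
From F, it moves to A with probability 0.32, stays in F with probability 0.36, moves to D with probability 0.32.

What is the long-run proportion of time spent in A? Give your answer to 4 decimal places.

Let the stationary distribution be π with π = πP and π_1 + π_2 + π_3 = 1.
π_1 = 0.32·π_1 + 0.24·π_2 + 0.32·π_3
π_2 = 0.36·π_1 + 0.4·π_2 + 0.32·π_3
Solving with the normalization constraint gives π = (0.2912, 0.3605, 0.3484).
So the stationary probability of A is 0.2912.

0.2912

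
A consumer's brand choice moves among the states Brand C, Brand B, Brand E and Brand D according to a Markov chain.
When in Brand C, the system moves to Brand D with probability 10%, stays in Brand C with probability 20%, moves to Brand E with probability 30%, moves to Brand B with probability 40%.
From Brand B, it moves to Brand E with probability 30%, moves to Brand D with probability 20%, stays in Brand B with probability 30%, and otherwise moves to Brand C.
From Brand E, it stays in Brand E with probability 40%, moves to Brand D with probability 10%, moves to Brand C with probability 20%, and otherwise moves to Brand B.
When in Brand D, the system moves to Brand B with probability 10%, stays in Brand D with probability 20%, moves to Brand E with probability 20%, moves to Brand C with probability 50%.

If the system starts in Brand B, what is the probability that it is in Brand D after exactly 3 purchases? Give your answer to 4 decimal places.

Propagate the distribution vector 3 purchases from Brand B.
After 0 purchases: (0.0000, 1.0000, 0.0000, 0.0000)
After 1 purchase: (0.2000, 0.3000, 0.3000, 0.2000)
After 2 purchases: (0.2600, 0.2800, 0.3100, 0.1500)
After 3 purchases: (0.2450, 0.2960, 0.3160, 0.1430)
P(in Brand D after 3 purchases) = 0.1430

0.1430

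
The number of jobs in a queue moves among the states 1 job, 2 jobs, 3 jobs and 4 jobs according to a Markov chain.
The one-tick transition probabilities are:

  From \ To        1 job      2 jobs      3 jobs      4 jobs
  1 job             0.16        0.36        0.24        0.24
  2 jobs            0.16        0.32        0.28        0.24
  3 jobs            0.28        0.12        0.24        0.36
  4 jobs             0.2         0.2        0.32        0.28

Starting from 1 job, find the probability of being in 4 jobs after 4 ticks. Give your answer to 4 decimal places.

0.2840

Propagate the distribution vector 4 ticks from 1 job.
After 0 ticks: (1.0000, 0.0000, 0.0000, 0.0000)
After 1 tick: (0.1600, 0.3600, 0.2400, 0.2400)
After 2 ticks: (0.1984, 0.2496, 0.2736, 0.2784)
After 3 ticks: (0.2040, 0.2398, 0.2723, 0.2840)
After 4 ticks: (0.2040, 0.2396, 0.2723, 0.2840)
P(in 4 jobs after 4 ticks) = 0.2840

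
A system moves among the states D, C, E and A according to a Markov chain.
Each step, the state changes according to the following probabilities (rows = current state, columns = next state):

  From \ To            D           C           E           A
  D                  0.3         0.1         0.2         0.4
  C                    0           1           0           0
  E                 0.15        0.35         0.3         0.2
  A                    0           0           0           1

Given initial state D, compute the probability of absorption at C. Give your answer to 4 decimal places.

0.3043

Let h(s) be the probability of absorption at C starting from transient state s. Then h(C) = 1 and h(A) = 0. By first-step analysis:
h(D) = 0.3·h(D) + 0.1·1 + 0.2·h(E) + 0.4·0
h(E) = 0.15·h(D) + 0.35·1 + 0.3·h(E) + 0.2·0
Solving: h(D) = 0.3043, h(E) = 0.5652.
Starting from D, the probability is 0.3043.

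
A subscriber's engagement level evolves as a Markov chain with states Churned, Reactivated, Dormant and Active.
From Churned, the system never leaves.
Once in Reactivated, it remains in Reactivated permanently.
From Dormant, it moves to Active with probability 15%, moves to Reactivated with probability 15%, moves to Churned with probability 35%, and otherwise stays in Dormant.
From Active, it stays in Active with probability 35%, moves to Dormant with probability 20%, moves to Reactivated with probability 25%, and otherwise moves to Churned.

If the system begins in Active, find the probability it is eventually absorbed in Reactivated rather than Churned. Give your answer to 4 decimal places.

0.4904

Let h(s) be the probability of absorption at Reactivated starting from transient state s. Then h(Reactivated) = 1 and h(Churned) = 0. By first-step analysis:
h(Dormant) = 0.35·0 + 0.15·1 + 0.35·h(Dormant) + 0.15·h(Active)
h(Active) = 0.2·0 + 0.25·1 + 0.2·h(Dormant) + 0.35·h(Active)
Solving: h(Dormant) = 0.3439, h(Active) = 0.4904.
Starting from Active, the probability is 0.4904.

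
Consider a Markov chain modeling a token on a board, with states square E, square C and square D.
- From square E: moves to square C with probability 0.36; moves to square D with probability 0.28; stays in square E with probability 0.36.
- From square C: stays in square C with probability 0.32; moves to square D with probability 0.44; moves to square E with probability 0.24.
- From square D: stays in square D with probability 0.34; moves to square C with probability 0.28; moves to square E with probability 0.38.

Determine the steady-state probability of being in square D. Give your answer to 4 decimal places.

0.3522

Let the stationary distribution be π with π = πP and π_1 + π_2 + π_3 = 1.
π_1 = 0.36·π_1 + 0.24·π_2 + 0.38·π_3
π_2 = 0.36·π_1 + 0.32·π_2 + 0.28·π_3
Solving with the normalization constraint gives π = (0.3288, 0.3191, 0.3522).
So the stationary probability of square D is 0.3522.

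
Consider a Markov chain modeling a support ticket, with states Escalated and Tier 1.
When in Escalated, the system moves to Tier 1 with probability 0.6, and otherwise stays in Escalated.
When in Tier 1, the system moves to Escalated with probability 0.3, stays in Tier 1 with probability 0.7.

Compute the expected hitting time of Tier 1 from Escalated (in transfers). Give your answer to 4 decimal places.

Let t(s) be the expected number of transfers to first reach Tier 1 from state s, with t(Tier 1) = 0. Conditioning on the first transfer:
t(Escalated) = 1 + 0.4·t(Escalated)
Solving: t(Escalated) = 1.6667.
Expected transfers from Escalated to Tier 1: 1.6667.

1.6667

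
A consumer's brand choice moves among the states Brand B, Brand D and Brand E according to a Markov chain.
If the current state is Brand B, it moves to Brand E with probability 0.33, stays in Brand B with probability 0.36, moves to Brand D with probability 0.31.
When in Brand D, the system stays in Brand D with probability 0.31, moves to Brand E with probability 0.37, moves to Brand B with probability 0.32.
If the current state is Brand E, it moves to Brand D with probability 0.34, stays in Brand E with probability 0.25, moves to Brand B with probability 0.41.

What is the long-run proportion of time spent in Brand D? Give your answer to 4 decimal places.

0.3195

Let the stationary distribution be π with π = πP and π_1 + π_2 + π_3 = 1.
π_1 = 0.36·π_1 + 0.32·π_2 + 0.41·π_3
π_2 = 0.31·π_1 + 0.31·π_2 + 0.34·π_3
Solving with the normalization constraint gives π = (0.3631, 0.3195, 0.3174).
So the stationary probability of Brand D is 0.3195.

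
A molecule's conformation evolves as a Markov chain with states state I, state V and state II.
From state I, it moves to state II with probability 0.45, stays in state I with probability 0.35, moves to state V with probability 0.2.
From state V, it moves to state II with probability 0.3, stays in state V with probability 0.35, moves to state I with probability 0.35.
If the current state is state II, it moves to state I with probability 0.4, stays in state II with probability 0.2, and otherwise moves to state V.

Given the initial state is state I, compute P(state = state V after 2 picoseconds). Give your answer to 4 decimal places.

Sum over the intermediate state after 1 picosecond:
P = P(state I→state I)·P(state I→state V) + P(state I→state V)·P(state V→state V) + P(state I→state II)·P(state II→state V)
  = 0.35×0.2 + 0.2×0.35 + 0.45×0.4
  = 0.0700 + 0.0700 + 0.1800 = 0.3200

0.3200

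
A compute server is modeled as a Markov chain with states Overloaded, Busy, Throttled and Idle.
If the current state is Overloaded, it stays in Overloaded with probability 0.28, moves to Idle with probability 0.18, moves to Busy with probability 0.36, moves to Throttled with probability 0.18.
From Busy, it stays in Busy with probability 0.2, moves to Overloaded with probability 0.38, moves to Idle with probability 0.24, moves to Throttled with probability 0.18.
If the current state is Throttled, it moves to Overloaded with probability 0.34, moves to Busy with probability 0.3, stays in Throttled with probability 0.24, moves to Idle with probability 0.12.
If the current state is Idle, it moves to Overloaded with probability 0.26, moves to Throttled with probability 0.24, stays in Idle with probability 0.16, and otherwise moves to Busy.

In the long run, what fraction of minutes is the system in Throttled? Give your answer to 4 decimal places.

Let the stationary distribution be π with π = πP and π_1 + π_2 + π_3 + π_4 = 1.
π_1 = 0.28·π_1 + 0.38·π_2 + 0.34·π_3 + 0.26·π_4
π_2 = 0.36·π_1 + 0.2·π_2 + 0.3·π_3 + 0.34·π_4
π_3 = 0.18·π_1 + 0.18·π_2 + 0.24·π_3 + 0.24·π_4
Solving with the normalization constraint gives π = (0.3182, 0.2967, 0.2031, 0.1820).
So the stationary probability of Throttled is 0.2031.

0.2031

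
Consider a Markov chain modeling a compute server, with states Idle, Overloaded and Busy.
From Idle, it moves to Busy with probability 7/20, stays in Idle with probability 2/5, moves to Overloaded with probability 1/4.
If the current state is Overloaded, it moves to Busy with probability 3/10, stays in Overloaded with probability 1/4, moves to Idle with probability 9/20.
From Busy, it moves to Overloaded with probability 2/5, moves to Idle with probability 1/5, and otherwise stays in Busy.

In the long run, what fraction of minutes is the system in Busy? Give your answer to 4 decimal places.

0.3525

Let the stationary distribution be π with π = πP and π_1 + π_2 + π_3 = 1.
π_1 = 0.4·π_1 + 0.45·π_2 + 0.2·π_3
π_2 = 0.25·π_1 + 0.25·π_2 + 0.4·π_3
Solving with the normalization constraint gives π = (0.3446, 0.3029, 0.3525).
So the stationary probability of Busy is 0.3525.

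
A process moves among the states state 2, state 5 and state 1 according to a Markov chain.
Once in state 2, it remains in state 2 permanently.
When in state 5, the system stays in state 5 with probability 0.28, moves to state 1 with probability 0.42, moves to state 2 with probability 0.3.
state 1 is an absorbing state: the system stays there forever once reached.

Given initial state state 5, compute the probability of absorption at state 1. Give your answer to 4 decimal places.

Let h(s) be the probability of absorption at state 1 starting from transient state s. Then h(state 1) = 1 and h(state 2) = 0. By first-step analysis:
h(state 5) = 0.3·0 + 0.28·h(state 5) + 0.42·1
Solving: h(state 5) = 0.5833.
Starting from state 5, the probability is 0.5833.

0.5833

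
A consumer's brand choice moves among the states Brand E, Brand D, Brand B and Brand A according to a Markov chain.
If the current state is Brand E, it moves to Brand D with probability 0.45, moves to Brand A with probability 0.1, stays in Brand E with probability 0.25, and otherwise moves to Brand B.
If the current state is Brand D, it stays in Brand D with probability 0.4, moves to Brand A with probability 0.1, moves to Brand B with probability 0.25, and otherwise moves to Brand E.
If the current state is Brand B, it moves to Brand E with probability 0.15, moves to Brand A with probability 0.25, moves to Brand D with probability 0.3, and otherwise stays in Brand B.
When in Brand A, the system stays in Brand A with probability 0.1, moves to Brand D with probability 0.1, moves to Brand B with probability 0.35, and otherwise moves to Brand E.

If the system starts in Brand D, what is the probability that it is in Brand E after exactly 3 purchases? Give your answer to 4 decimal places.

0.2515

Propagate the distribution vector 3 purchases from Brand D.
After 0 purchases: (0.0000, 1.0000, 0.0000, 0.0000)
After 1 purchase: (0.2500, 0.4000, 0.2500, 0.1000)
After 2 purchases: (0.2450, 0.3575, 0.2600, 0.1375)
After 3 purchases: (0.2515, 0.3450, 0.2645, 0.1390)
P(in Brand E after 3 purchases) = 0.2515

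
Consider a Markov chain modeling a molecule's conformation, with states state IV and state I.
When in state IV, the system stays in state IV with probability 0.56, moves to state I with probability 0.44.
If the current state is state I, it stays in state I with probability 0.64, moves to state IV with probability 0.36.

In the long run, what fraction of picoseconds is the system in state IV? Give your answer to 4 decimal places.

Let the stationary distribution be π with π = πP and π_1 + π_2 = 1.
π_1 = 0.56·π_1 + 0.36·π_2
Solving with the normalization constraint gives π = (0.4500, 0.5500).
So the stationary probability of state IV is 0.4500.

0.4500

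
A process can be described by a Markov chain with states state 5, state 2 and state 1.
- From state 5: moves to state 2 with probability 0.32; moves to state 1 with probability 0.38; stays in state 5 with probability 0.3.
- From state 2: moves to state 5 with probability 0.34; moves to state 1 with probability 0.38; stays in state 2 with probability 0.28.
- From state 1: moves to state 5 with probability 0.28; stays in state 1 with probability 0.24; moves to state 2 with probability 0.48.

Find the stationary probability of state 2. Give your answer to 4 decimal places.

0.3590

Let the stationary distribution be π with π = πP and π_1 + π_2 + π_3 = 1.
π_1 = 0.3·π_1 + 0.34·π_2 + 0.28·π_3
π_2 = 0.32·π_1 + 0.28·π_2 + 0.48·π_3
Solving with the normalization constraint gives π = (0.3077, 0.3590, 0.3333).
So the stationary probability of state 2 is 0.3590.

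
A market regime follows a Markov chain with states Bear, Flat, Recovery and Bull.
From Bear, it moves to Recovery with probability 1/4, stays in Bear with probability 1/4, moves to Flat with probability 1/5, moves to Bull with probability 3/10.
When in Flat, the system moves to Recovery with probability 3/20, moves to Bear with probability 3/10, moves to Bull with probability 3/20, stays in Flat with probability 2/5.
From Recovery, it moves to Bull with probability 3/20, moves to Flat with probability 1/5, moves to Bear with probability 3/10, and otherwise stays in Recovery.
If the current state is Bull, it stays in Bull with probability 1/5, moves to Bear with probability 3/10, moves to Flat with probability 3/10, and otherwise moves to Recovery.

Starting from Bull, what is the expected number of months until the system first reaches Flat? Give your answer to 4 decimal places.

Let t(s) be the expected number of months to first reach Flat from state s, with t(Flat) = 0. Conditioning on the first month:
t(Bear) = 1 + 0.25·t(Bear) + 0.25·t(Recovery) + 0.3·t(Bull)
t(Recovery) = 1 + 0.3·t(Bear) + 0.35·t(Recovery) + 0.15·t(Bull)
t(Bull) = 1 + 0.3·t(Bear) + 0.2·t(Recovery) + 0.2·t(Bull)
Solving: t(Bear) = 4.4710, t(Recovery) = 4.5392, t(Bull) = 4.0614.
Expected months from Bull to Flat: 4.0614.

4.0614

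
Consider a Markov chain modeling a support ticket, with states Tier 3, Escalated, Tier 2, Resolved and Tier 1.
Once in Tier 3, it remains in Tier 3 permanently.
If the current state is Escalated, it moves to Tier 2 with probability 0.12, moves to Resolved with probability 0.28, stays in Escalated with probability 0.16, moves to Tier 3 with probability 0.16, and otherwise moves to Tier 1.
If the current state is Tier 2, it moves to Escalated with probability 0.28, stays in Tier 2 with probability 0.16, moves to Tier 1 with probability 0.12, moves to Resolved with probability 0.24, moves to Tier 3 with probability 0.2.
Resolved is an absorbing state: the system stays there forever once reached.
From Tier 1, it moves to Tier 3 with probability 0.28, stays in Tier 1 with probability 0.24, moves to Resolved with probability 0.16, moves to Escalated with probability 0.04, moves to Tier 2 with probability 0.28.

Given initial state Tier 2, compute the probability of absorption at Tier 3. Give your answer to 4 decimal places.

Let h(s) be the probability of absorption at Tier 3 starting from transient state s. Then h(Tier 3) = 1 and h(Resolved) = 0. By first-step analysis:
h(Escalated) = 0.16·1 + 0.16·h(Escalated) + 0.12·h(Tier 2) + 0.28·0 + 0.28·h(Tier 1)
h(Tier 2) = 0.2·1 + 0.28·h(Escalated) + 0.16·h(Tier 2) + 0.24·0 + 0.12·h(Tier 1)
h(Tier 1) = 0.28·1 + 0.04·h(Escalated) + 0.28·h(Tier 2) + 0.16·0 + 0.24·h(Tier 1)
Solving: h(Escalated) = 0.4452, h(Tier 2) = 0.4670, h(Tier 1) = 0.5639.
Starting from Tier 2, the probability is 0.4670.

0.4670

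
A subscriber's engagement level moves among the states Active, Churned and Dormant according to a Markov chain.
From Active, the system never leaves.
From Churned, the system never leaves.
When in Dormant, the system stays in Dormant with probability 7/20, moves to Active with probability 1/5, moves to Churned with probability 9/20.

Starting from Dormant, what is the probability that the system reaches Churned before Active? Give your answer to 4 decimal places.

0.6923

Let h(s) be the probability of absorption at Churned starting from transient state s. Then h(Churned) = 1 and h(Active) = 0. By first-step analysis:
h(Dormant) = 0.2·0 + 0.45·1 + 0.35·h(Dormant)
Solving: h(Dormant) = 0.6923.
Starting from Dormant, the probability is 0.6923.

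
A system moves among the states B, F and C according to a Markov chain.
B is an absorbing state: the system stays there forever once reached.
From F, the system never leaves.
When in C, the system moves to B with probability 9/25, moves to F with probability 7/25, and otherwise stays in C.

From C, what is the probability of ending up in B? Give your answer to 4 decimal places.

0.5625

Let h(s) be the probability of absorption at B starting from transient state s. Then h(B) = 1 and h(F) = 0. By first-step analysis:
h(C) = 0.36·1 + 0.28·0 + 0.36·h(C)
Solving: h(C) = 0.5625.
Starting from C, the probability is 0.5625.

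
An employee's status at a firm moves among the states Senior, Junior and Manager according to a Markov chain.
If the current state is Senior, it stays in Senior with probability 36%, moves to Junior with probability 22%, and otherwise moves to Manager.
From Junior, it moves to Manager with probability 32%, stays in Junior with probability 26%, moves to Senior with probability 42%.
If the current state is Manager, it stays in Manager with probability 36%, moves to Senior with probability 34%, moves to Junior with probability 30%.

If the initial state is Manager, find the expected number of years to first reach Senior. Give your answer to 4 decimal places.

Let t(s) be the expected number of years to first reach Senior from state s, with t(Senior) = 0. Conditioning on the first year:
t(Junior) = 1 + 0.26·t(Junior) + 0.32·t(Manager)
t(Manager) = 1 + 0.3·t(Junior) + 0.36·t(Manager)
Solving: t(Junior) = 2.5424, t(Manager) = 2.7542.
Expected years from Manager to Senior: 2.7542.

2.7542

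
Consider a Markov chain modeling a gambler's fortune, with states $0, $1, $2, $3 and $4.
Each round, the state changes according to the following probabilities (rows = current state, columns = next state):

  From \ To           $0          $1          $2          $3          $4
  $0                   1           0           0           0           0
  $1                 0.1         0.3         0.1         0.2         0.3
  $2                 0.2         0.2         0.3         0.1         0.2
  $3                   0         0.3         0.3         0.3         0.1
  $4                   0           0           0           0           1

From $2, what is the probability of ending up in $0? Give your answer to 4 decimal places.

0.4104

Let h(s) be the probability of absorption at $0 starting from transient state s. Then h($0) = 1 and h($4) = 0. By first-step analysis:
h($1) = 0.1·1 + 0.3·h($1) + 0.1·h($2) + 0.2·h($3) + 0.3·0
h($2) = 0.2·1 + 0.2·h($1) + 0.3·h($2) + 0.1·h($3) + 0.2·0
h($3) = 0.3·h($1) + 0.3·h($2) + 0.3·h($3) + 0.1·0
Solving: h($1) = 0.2869, h($2) = 0.4104, h($3) = 0.2988.
Starting from $2, the probability is 0.4104.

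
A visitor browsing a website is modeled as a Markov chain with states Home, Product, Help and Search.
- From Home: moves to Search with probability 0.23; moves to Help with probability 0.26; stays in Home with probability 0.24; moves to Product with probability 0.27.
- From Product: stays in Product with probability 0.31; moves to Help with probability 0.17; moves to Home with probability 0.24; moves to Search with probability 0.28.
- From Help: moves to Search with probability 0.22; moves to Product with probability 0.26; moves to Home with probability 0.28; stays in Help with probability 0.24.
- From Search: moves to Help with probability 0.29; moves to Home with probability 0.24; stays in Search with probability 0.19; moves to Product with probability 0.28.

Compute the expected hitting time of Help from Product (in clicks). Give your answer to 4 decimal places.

4.5227

Let t(s) be the expected number of clicks to first reach Help from state s, with t(Help) = 0. Conditioning on the first click:
t(Home) = 1 + 0.24·t(Home) + 0.27·t(Product) + 0.23·t(Search)
t(Product) = 1 + 0.24·t(Home) + 0.31·t(Product) + 0.28·t(Search)
t(Search) = 1 + 0.24·t(Home) + 0.28·t(Product) + 0.19·t(Search)
Solving: t(Home) = 4.1406, t(Product) = 4.5227, t(Search) = 4.0248.
Expected clicks from Product to Help: 4.5227.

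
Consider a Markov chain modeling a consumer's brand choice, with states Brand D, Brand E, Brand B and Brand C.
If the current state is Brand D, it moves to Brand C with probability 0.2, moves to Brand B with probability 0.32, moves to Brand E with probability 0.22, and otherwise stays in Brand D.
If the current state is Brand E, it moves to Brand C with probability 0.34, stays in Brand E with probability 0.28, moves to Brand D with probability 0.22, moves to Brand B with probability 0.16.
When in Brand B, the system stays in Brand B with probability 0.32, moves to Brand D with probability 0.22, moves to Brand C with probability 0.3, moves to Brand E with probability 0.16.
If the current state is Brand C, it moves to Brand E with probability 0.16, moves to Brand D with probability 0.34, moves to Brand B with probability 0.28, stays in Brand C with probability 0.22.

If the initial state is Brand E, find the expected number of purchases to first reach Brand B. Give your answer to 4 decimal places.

4.2632

Let t(s) be the expected number of purchases to first reach Brand B from state s, with t(Brand B) = 0. Conditioning on the first purchase:
t(Brand D) = 1 + 0.26·t(Brand D) + 0.22·t(Brand E) + 0.2·t(Brand C)
t(Brand E) = 1 + 0.22·t(Brand D) + 0.28·t(Brand E) + 0.34·t(Brand C)
t(Brand C) = 1 + 0.34·t(Brand D) + 0.16·t(Brand E) + 0.22·t(Brand C)
Solving: t(Brand D) = 3.6292, t(Brand E) = 4.2632, t(Brand C) = 3.7385.
Expected purchases from Brand E to Brand B: 4.2632.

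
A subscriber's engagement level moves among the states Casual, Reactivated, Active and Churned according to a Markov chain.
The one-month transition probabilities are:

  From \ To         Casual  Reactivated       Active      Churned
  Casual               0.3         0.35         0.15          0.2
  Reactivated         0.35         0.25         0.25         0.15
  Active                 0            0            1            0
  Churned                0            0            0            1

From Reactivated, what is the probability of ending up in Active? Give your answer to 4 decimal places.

Let h(s) be the probability of absorption at Active starting from transient state s. Then h(Active) = 1 and h(Churned) = 0. By first-step analysis:
h(Casual) = 0.3·h(Casual) + 0.35·h(Reactivated) + 0.15·1 + 0.2·0
h(Reactivated) = 0.35·h(Casual) + 0.25·h(Reactivated) + 0.25·1 + 0.15·0
Solving: h(Casual) = 0.4969, h(Reactivated) = 0.5652.
Starting from Reactivated, the probability is 0.5652.

0.5652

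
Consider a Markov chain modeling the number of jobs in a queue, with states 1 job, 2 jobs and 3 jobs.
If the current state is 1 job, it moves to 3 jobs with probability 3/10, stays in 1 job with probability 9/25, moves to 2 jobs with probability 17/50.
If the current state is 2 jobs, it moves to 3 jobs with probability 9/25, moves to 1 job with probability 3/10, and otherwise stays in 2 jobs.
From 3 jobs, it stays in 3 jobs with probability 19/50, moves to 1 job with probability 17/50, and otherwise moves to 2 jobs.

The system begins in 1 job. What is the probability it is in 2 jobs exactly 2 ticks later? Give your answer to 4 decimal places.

Sum over the intermediate state after 1 tick:
P = P(1 job→1 job)·P(1 job→2 jobs) + P(1 job→2 jobs)·P(2 jobs→2 jobs) + P(1 job→3 jobs)·P(3 jobs→2 jobs)
  = 0.36×0.34 + 0.34×0.34 + 0.3×0.28
  = 0.1224 + 0.1156 + 0.0840 = 0.3220

0.3220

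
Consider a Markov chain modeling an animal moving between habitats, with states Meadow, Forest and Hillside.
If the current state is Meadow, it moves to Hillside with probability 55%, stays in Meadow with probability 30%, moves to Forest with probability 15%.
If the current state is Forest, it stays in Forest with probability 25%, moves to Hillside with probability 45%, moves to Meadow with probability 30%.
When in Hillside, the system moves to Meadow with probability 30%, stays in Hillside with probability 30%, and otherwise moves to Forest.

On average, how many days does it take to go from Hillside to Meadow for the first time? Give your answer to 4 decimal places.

3.3333

Let t(s) be the expected number of days to first reach Meadow from state s, with t(Meadow) = 0. Conditioning on the first day:
t(Forest) = 1 + 0.25·t(Forest) + 0.45·t(Hillside)
t(Hillside) = 1 + 0.4·t(Forest) + 0.3·t(Hillside)
Solving: t(Forest) = 3.3333, t(Hillside) = 3.3333.
Expected days from Hillside to Meadow: 3.3333.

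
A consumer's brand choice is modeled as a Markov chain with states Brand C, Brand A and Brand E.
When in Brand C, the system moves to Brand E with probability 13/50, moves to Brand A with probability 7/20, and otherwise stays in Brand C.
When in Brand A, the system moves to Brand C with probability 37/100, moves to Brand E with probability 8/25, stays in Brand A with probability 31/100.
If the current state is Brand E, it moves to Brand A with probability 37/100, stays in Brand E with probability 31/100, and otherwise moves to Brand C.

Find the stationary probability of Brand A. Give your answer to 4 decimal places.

Let the stationary distribution be π with π = πP and π_1 + π_2 + π_3 = 1.
π_1 = 0.39·π_1 + 0.37·π_2 + 0.32·π_3
π_2 = 0.35·π_1 + 0.31·π_2 + 0.37·π_3
Solving with the normalization constraint gives π = (0.3625, 0.3422, 0.2953).
So the stationary probability of Brand A is 0.3422.

0.3422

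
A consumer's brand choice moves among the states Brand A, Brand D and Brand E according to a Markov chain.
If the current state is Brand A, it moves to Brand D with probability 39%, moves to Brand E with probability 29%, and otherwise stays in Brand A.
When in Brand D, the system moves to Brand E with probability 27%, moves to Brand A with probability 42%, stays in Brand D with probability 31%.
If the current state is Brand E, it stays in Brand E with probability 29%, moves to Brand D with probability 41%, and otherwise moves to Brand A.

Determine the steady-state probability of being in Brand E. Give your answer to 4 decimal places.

Let the stationary distribution be π with π = πP and π_1 + π_2 + π_3 = 1.
π_1 = 0.32·π_1 + 0.42·π_2 + 0.3·π_3
π_2 = 0.39·π_1 + 0.31·π_2 + 0.41·π_3
Solving with the normalization constraint gives π = (0.3510, 0.3663, 0.2827).
So the stationary probability of Brand E is 0.2827.

0.2827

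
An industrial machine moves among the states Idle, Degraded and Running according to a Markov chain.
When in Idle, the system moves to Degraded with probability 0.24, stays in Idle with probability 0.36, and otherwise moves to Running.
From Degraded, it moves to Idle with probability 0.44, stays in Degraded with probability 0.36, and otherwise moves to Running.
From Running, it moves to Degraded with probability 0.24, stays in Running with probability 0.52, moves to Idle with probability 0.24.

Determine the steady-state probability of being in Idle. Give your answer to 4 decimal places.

Let the stationary distribution be π with π = πP and π_1 + π_2 + π_3 = 1.
π_1 = 0.36·π_1 + 0.44·π_2 + 0.24·π_3
π_2 = 0.24·π_1 + 0.36·π_2 + 0.24·π_3
Solving with the normalization constraint gives π = (0.3347, 0.2727, 0.3926).
So the stationary probability of Idle is 0.3347.

0.3347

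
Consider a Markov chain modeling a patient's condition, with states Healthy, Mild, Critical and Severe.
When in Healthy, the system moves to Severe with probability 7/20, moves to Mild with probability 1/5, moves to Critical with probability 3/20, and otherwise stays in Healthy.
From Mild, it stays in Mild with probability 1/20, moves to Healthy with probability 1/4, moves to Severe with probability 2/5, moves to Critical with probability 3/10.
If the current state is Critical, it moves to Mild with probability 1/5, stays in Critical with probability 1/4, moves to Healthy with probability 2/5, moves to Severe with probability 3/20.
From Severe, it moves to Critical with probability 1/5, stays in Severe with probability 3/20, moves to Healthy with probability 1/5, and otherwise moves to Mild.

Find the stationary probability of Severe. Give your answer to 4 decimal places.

0.2647

Let the stationary distribution be π with π = πP and π_1 + π_2 + π_3 + π_4 = 1.
π_1 = 0.3·π_1 + 0.25·π_2 + 0.4·π_3 + 0.2·π_4
π_2 = 0.2·π_1 + 0.05·π_2 + 0.2·π_3 + 0.45·π_4
π_3 = 0.15·π_1 + 0.3·π_2 + 0.25·π_3 + 0.2·π_4
Solving with the normalization constraint gives π = (0.2840, 0.2314, 0.2199, 0.2647).
So the stationary probability of Severe is 0.2647.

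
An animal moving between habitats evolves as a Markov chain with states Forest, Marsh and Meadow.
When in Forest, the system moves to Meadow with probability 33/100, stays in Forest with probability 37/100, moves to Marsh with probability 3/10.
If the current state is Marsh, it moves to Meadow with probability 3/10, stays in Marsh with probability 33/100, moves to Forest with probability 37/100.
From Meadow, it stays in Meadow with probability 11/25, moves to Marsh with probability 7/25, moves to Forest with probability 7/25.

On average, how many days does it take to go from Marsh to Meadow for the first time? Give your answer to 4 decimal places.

Let t(s) be the expected number of days to first reach Meadow from state s, with t(Meadow) = 0. Conditioning on the first day:
t(Forest) = 1 + 0.37·t(Forest) + 0.3·t(Marsh)
t(Marsh) = 1 + 0.37·t(Forest) + 0.33·t(Marsh)
Solving: t(Forest) = 3.1180, t(Marsh) = 3.2144.
Expected days from Marsh to Meadow: 3.2144.

3.2144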